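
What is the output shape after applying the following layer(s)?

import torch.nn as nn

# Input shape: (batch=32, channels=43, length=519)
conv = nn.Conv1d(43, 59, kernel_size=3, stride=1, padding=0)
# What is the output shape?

Input shape: (32, 43, 519)
Output shape: (32, 59, 517)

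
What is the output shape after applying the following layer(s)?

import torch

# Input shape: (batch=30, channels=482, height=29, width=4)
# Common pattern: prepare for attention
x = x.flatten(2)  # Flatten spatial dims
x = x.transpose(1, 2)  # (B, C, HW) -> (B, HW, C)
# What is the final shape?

Input shape: (30, 482, 29, 4)
  -> after flatten(2): (30, 482, 116)
Output shape: (30, 116, 482)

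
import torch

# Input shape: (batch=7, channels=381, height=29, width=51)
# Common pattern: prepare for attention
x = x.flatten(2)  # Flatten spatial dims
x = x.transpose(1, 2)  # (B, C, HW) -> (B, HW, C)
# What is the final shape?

Input shape: (7, 381, 29, 51)
  -> after flatten(2): (7, 381, 1479)
Output shape: (7, 1479, 381)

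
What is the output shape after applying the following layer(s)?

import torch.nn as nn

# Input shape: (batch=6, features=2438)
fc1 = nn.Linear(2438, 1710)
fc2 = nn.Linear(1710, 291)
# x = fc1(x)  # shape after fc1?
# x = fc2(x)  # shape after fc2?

Input shape: (6, 2438)
  -> after fc1: (6, 1710)
Output shape: (6, 291)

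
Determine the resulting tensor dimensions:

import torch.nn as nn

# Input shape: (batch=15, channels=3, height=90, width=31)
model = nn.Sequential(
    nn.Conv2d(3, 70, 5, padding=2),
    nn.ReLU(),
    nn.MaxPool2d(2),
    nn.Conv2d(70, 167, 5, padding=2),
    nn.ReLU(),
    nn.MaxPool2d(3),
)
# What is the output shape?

Input shape: (15, 3, 90, 31)
  -> after first Conv2d: (15, 70, 90, 31)
  -> after first MaxPool2d: (15, 70, 45, 15)
  -> after second Conv2d: (15, 167, 45, 15)
Output shape: (15, 167, 15, 5)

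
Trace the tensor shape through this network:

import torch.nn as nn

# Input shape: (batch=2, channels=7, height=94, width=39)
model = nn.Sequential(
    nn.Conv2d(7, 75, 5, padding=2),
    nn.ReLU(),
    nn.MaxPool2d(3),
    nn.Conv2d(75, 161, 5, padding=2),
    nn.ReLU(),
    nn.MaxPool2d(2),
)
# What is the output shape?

Input shape: (2, 7, 94, 39)
  -> after first Conv2d: (2, 75, 94, 39)
  -> after first MaxPool2d: (2, 75, 31, 13)
  -> after second Conv2d: (2, 161, 31, 13)
Output shape: (2, 161, 15, 6)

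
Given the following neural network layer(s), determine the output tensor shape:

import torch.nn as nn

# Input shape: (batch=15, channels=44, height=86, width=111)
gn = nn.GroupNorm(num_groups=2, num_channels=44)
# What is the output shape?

Input shape: (15, 44, 86, 111)
Output shape: (15, 44, 86, 111)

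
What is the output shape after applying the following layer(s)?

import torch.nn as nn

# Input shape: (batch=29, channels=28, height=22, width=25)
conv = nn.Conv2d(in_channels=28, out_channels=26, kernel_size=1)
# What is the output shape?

Input shape: (29, 28, 22, 25)
Output shape: (29, 26, 22, 25)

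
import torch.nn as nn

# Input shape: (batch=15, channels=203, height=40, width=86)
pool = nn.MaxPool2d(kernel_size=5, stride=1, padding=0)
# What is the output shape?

Input shape: (15, 203, 40, 86)
Output shape: (15, 203, 36, 82)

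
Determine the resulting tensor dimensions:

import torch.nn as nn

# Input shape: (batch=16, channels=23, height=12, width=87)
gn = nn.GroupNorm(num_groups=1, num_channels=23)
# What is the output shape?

Input shape: (16, 23, 12, 87)
Output shape: (16, 23, 12, 87)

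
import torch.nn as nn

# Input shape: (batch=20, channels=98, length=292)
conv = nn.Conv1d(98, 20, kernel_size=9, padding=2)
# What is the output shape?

Input shape: (20, 98, 292)
Output shape: (20, 20, 288)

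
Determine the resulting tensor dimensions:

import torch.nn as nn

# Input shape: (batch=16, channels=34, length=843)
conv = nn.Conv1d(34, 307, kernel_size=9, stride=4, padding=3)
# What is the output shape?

Input shape: (16, 34, 843)
Output shape: (16, 307, 211)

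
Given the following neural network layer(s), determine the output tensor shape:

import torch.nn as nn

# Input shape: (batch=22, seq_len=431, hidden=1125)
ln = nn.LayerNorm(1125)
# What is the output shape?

Input shape: (22, 431, 1125)
Output shape: (22, 431, 1125)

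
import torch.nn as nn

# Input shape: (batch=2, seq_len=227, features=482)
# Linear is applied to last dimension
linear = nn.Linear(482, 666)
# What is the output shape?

Input shape: (2, 227, 482)
Output shape: (2, 227, 666)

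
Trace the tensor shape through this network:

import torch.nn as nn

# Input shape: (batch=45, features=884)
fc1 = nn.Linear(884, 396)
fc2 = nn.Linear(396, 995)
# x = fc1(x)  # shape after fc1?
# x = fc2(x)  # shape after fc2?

Input shape: (45, 884)
  -> after fc1: (45, 396)
Output shape: (45, 995)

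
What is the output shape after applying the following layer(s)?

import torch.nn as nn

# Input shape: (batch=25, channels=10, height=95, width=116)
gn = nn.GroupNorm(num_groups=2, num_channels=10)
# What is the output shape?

Input shape: (25, 10, 95, 116)
Output shape: (25, 10, 95, 116)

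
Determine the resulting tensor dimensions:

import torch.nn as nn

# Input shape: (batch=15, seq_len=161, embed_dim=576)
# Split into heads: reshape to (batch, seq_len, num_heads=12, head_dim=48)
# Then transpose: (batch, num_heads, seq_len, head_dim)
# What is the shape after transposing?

Input shape: (15, 161, 576)
  -> after reshape: (15, 161, 12, 48)
Output shape: (15, 12, 161, 48)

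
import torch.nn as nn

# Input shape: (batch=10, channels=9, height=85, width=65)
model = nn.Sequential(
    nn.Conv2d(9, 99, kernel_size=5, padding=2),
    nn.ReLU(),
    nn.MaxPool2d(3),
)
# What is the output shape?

Input shape: (10, 9, 85, 65)
  -> after Conv2d: (10, 99, 85, 65)
  -> after ReLU: (10, 99, 85, 65)
Output shape: (10, 99, 28, 21)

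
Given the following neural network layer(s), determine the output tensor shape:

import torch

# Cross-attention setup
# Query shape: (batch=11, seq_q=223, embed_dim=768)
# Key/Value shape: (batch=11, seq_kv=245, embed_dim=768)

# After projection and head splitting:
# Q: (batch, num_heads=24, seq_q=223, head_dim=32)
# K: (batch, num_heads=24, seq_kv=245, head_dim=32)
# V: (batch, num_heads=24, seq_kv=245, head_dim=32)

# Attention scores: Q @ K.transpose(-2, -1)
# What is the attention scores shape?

Input shape: (11, 223, 768)
Output shape: (11, 24, 223, 245)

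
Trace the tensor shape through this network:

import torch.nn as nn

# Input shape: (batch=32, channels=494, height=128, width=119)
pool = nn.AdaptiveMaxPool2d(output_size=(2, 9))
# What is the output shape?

Input shape: (32, 494, 128, 119)
Output shape: (32, 494, 2, 9)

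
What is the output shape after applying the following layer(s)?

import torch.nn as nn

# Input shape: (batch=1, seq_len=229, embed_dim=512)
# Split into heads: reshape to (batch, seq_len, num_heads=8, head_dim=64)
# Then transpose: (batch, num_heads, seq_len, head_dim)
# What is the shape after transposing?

Input shape: (1, 229, 512)
  -> after reshape: (1, 229, 8, 64)
Output shape: (1, 8, 229, 64)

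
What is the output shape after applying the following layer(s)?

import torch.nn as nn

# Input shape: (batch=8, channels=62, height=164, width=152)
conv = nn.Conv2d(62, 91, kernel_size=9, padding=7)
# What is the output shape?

Input shape: (8, 62, 164, 152)
Output shape: (8, 91, 170, 158)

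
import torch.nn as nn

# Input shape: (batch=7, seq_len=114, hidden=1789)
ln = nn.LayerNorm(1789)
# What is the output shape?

Input shape: (7, 114, 1789)
Output shape: (7, 114, 1789)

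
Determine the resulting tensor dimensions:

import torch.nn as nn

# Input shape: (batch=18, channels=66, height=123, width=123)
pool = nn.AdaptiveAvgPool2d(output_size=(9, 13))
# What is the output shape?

Input shape: (18, 66, 123, 123)
Output shape: (18, 66, 9, 13)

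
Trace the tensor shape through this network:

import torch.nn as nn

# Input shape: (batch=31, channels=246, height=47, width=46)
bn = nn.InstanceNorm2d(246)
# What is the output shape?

Input shape: (31, 246, 47, 46)
Output shape: (31, 246, 47, 46)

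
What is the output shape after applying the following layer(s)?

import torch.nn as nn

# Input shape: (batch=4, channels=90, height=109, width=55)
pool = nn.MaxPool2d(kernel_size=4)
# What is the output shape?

Input shape: (4, 90, 109, 55)
Output shape: (4, 90, 27, 13)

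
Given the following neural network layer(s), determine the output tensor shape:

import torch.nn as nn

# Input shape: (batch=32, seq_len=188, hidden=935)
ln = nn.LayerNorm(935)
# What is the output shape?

Input shape: (32, 188, 935)
Output shape: (32, 188, 935)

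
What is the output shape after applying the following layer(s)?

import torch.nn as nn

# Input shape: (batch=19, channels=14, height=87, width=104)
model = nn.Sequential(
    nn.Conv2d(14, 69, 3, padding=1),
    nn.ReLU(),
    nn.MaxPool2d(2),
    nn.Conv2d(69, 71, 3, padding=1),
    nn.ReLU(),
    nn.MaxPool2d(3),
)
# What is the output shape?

Input shape: (19, 14, 87, 104)
  -> after first Conv2d: (19, 69, 87, 104)
  -> after first MaxPool2d: (19, 69, 43, 52)
  -> after second Conv2d: (19, 71, 43, 52)
Output shape: (19, 71, 14, 17)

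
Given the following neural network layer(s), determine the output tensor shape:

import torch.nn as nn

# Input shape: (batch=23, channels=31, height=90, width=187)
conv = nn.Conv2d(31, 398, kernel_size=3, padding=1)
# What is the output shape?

Input shape: (23, 31, 90, 187)
Output shape: (23, 398, 90, 187)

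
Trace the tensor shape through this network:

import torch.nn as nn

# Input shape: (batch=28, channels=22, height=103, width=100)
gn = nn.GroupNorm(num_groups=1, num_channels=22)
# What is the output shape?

Input shape: (28, 22, 103, 100)
Output shape: (28, 22, 103, 100)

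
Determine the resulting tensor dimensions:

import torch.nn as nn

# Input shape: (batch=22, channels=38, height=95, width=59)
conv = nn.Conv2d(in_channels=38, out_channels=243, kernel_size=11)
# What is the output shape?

Input shape: (22, 38, 95, 59)
Output shape: (22, 243, 85, 49)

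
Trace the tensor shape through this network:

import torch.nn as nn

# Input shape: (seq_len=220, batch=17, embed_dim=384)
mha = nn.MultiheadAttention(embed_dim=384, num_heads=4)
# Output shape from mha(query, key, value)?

Input shape: (220, 17, 384)
Output shape: (220, 17, 384)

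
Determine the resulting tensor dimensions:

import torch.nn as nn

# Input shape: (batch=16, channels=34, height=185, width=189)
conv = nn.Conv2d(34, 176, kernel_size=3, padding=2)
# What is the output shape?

Input shape: (16, 34, 185, 189)
Output shape: (16, 176, 187, 191)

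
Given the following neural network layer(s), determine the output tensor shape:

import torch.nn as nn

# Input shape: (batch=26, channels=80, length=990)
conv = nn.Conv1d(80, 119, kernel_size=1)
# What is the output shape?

Input shape: (26, 80, 990)
Output shape: (26, 119, 990)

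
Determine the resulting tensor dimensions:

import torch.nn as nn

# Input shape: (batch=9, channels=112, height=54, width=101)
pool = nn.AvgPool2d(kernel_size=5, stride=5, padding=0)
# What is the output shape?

Input shape: (9, 112, 54, 101)
Output shape: (9, 112, 10, 20)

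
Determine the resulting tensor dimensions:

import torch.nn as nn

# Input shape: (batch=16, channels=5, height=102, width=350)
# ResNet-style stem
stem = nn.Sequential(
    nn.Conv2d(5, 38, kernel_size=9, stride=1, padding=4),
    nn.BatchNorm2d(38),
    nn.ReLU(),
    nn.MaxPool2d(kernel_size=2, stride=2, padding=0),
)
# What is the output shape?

Input shape: (16, 5, 102, 350)
  -> after Conv2d 9x9 stride=1: (16, 38, 102, 350)
Output shape: (16, 38, 51, 175)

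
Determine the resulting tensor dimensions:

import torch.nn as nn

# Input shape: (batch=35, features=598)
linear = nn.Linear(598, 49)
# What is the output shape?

Input shape: (35, 598)
Output shape: (35, 49)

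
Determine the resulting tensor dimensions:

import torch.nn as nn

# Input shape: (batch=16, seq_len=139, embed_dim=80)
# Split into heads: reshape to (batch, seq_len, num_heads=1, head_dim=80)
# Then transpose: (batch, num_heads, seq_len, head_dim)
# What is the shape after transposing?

Input shape: (16, 139, 80)
  -> after reshape: (16, 139, 1, 80)
Output shape: (16, 1, 139, 80)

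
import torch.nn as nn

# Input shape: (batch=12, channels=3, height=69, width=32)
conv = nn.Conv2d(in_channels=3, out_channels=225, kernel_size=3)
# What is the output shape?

Input shape: (12, 3, 69, 32)
Output shape: (12, 225, 67, 30)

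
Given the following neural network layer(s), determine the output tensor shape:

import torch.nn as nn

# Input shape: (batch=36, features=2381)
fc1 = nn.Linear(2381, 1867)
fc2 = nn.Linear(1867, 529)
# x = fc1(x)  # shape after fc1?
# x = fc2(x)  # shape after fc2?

Input shape: (36, 2381)
  -> after fc1: (36, 1867)
Output shape: (36, 529)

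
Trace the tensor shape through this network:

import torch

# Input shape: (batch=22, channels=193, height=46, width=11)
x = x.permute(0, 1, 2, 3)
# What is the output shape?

Input shape: (22, 193, 46, 11)
Output shape: (22, 193, 46, 11)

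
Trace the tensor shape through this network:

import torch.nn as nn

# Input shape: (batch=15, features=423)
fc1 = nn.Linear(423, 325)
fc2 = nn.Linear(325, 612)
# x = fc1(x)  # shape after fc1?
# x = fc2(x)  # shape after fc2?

Input shape: (15, 423)
  -> after fc1: (15, 325)
Output shape: (15, 612)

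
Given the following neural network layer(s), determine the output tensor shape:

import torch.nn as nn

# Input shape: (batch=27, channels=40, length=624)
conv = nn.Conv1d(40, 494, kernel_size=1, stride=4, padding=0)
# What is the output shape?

Input shape: (27, 40, 624)
Output shape: (27, 494, 156)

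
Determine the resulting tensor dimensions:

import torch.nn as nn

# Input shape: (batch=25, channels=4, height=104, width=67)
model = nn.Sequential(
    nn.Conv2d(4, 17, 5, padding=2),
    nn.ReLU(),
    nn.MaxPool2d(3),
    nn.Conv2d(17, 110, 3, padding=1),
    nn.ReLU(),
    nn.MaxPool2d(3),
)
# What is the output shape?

Input shape: (25, 4, 104, 67)
  -> after first Conv2d: (25, 17, 104, 67)
  -> after first MaxPool2d: (25, 17, 34, 22)
  -> after second Conv2d: (25, 110, 34, 22)
Output shape: (25, 110, 11, 7)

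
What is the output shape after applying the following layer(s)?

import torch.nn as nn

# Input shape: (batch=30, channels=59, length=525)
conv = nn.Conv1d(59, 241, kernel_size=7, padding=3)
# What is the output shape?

Input shape: (30, 59, 525)
Output shape: (30, 241, 525)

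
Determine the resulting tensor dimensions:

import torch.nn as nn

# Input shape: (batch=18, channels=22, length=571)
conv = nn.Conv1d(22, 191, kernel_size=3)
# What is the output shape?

Input shape: (18, 22, 571)
Output shape: (18, 191, 569)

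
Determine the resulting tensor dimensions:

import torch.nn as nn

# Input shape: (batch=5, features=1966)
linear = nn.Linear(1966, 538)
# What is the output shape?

Input shape: (5, 1966)
Output shape: (5, 538)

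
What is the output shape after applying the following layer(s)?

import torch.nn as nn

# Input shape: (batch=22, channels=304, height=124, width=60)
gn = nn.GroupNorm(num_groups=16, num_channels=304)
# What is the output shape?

Input shape: (22, 304, 124, 60)
Output shape: (22, 304, 124, 60)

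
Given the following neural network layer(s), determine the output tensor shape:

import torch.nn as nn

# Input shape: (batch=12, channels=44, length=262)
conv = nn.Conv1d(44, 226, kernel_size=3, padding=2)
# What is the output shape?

Input shape: (12, 44, 262)
Output shape: (12, 226, 264)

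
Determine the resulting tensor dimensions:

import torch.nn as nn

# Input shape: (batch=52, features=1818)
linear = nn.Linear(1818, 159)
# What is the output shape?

Input shape: (52, 1818)
Output shape: (52, 159)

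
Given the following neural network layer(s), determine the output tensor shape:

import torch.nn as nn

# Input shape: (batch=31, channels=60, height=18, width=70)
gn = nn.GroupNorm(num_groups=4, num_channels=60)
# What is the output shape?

Input shape: (31, 60, 18, 70)
Output shape: (31, 60, 18, 70)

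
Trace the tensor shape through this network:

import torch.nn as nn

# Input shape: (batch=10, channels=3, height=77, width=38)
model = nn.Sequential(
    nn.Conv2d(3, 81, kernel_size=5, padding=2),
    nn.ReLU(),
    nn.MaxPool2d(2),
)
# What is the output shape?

Input shape: (10, 3, 77, 38)
  -> after Conv2d: (10, 81, 77, 38)
  -> after ReLU: (10, 81, 77, 38)
Output shape: (10, 81, 38, 19)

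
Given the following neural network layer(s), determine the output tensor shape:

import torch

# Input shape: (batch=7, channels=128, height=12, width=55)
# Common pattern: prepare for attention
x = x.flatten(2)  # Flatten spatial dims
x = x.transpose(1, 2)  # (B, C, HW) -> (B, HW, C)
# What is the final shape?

Input shape: (7, 128, 12, 55)
  -> after flatten(2): (7, 128, 660)
Output shape: (7, 660, 128)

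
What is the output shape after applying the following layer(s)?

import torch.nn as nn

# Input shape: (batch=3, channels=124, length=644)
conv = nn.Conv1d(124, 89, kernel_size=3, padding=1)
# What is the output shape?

Input shape: (3, 124, 644)
Output shape: (3, 89, 644)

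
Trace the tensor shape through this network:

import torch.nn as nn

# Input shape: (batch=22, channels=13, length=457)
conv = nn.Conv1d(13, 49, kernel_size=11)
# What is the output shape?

Input shape: (22, 13, 457)
Output shape: (22, 49, 447)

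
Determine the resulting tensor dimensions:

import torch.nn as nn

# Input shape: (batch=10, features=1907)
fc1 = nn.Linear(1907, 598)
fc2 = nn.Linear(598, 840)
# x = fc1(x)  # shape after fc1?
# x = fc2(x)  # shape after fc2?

Input shape: (10, 1907)
  -> after fc1: (10, 598)
Output shape: (10, 840)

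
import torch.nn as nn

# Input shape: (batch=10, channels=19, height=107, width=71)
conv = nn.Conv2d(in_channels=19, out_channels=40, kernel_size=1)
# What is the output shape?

Input shape: (10, 19, 107, 71)
Output shape: (10, 40, 107, 71)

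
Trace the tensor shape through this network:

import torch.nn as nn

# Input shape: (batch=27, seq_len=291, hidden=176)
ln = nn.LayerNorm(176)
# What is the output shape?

Input shape: (27, 291, 176)
Output shape: (27, 291, 176)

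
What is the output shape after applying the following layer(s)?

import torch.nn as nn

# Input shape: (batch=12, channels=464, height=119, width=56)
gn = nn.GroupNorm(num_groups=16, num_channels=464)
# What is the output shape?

Input shape: (12, 464, 119, 56)
Output shape: (12, 464, 119, 56)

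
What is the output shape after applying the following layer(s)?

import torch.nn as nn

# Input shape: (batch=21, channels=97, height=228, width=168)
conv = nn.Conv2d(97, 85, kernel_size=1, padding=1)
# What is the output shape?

Input shape: (21, 97, 228, 168)
Output shape: (21, 85, 230, 170)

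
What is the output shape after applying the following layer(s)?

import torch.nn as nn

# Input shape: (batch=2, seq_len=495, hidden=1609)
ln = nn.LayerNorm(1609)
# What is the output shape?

Input shape: (2, 495, 1609)
Output shape: (2, 495, 1609)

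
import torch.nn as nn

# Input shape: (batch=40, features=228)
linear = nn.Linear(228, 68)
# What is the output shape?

Input shape: (40, 228)
Output shape: (40, 68)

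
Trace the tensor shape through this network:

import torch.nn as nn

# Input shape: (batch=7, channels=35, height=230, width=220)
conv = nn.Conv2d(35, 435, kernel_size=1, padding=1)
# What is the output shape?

Input shape: (7, 35, 230, 220)
Output shape: (7, 435, 232, 222)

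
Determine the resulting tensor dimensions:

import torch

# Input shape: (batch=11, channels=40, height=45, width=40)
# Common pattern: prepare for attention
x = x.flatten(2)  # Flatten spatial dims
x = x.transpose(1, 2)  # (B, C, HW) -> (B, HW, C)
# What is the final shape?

Input shape: (11, 40, 45, 40)
  -> after flatten(2): (11, 40, 1800)
Output shape: (11, 1800, 40)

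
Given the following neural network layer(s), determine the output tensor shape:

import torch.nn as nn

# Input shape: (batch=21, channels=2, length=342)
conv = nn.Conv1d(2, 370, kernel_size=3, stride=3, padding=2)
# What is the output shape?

Input shape: (21, 2, 342)
Output shape: (21, 370, 115)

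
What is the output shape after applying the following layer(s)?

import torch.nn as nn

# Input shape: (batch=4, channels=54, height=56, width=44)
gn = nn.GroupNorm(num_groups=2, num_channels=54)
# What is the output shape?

Input shape: (4, 54, 56, 44)
Output shape: (4, 54, 56, 44)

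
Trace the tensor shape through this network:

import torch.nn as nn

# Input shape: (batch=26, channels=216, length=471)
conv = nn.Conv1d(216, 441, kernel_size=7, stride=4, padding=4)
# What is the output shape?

Input shape: (26, 216, 471)
Output shape: (26, 441, 119)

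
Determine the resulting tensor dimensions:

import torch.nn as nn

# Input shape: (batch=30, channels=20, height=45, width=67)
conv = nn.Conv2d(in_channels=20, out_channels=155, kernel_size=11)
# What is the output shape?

Input shape: (30, 20, 45, 67)
Output shape: (30, 155, 35, 57)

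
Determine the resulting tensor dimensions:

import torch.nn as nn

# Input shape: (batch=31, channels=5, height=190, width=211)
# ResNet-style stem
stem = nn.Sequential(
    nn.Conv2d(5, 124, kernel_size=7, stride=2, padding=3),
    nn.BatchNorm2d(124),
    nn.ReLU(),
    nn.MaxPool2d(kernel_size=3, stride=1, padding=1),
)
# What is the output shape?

Input shape: (31, 5, 190, 211)
  -> after Conv2d 7x7 stride=2: (31, 124, 95, 106)
Output shape: (31, 124, 95, 106)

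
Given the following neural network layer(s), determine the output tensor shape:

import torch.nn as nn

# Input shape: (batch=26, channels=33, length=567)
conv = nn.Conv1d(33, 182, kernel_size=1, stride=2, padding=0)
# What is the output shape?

Input shape: (26, 33, 567)
Output shape: (26, 182, 284)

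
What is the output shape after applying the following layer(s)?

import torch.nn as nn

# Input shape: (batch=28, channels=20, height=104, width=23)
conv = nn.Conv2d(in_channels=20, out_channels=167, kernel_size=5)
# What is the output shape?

Input shape: (28, 20, 104, 23)
Output shape: (28, 167, 100, 19)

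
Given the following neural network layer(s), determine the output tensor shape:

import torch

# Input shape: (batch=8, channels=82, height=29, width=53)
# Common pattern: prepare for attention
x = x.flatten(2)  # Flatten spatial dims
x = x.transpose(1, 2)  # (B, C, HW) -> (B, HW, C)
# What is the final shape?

Input shape: (8, 82, 29, 53)
  -> after flatten(2): (8, 82, 1537)
Output shape: (8, 1537, 82)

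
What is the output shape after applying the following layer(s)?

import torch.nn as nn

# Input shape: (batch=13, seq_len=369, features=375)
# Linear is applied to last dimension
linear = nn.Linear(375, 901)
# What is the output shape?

Input shape: (13, 369, 375)
Output shape: (13, 369, 901)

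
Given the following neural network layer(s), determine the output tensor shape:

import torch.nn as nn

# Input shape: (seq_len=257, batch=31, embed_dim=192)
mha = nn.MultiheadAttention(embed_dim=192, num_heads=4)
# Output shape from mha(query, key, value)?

Input shape: (257, 31, 192)
Output shape: (257, 31, 192)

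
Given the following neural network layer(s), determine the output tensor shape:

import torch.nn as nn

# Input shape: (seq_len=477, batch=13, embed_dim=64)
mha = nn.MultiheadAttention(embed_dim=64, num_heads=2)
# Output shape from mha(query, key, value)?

Input shape: (477, 13, 64)
Output shape: (477, 13, 64)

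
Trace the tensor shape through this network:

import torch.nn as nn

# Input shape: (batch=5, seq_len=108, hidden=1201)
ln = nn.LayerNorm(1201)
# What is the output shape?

Input shape: (5, 108, 1201)
Output shape: (5, 108, 1201)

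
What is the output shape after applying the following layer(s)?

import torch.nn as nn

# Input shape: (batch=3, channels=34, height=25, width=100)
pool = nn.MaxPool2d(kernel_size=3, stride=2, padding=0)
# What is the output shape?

Input shape: (3, 34, 25, 100)
Output shape: (3, 34, 12, 49)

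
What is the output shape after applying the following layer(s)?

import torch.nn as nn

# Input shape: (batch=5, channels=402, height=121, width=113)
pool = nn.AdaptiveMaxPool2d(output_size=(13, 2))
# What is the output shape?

Input shape: (5, 402, 121, 113)
Output shape: (5, 402, 13, 2)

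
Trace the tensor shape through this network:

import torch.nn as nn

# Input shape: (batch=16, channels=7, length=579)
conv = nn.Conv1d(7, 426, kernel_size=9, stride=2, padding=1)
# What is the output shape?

Input shape: (16, 7, 579)
Output shape: (16, 426, 287)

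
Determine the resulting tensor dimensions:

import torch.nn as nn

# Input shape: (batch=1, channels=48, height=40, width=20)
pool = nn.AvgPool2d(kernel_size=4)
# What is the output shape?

Input shape: (1, 48, 40, 20)
Output shape: (1, 48, 10, 5)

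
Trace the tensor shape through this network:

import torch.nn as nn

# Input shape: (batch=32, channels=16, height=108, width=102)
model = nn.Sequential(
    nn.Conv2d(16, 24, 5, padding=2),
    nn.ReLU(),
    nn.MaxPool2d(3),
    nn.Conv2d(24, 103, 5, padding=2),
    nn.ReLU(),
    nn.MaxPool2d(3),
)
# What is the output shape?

Input shape: (32, 16, 108, 102)
  -> after first Conv2d: (32, 24, 108, 102)
  -> after first MaxPool2d: (32, 24, 36, 34)
  -> after second Conv2d: (32, 103, 36, 34)
Output shape: (32, 103, 12, 11)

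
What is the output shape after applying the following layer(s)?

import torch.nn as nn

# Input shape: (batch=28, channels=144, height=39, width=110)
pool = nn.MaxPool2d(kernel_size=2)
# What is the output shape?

Input shape: (28, 144, 39, 110)
Output shape: (28, 144, 19, 55)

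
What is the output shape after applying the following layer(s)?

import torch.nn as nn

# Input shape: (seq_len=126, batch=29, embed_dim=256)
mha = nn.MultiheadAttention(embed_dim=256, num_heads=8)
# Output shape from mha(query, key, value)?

Input shape: (126, 29, 256)
Output shape: (126, 29, 256)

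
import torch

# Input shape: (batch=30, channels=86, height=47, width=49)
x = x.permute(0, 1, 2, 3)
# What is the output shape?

Input shape: (30, 86, 47, 49)
Output shape: (30, 86, 47, 49)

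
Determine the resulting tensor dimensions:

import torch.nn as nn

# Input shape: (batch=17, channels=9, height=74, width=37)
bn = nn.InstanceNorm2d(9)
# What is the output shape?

Input shape: (17, 9, 74, 37)
Output shape: (17, 9, 74, 37)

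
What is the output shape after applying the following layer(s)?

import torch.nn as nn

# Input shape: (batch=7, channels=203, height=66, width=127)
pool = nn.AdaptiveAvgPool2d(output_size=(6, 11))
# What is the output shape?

Input shape: (7, 203, 66, 127)
Output shape: (7, 203, 6, 11)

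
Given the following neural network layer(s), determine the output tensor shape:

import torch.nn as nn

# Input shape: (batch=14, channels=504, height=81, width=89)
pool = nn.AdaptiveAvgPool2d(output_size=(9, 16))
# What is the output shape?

Input shape: (14, 504, 81, 89)
Output shape: (14, 504, 9, 16)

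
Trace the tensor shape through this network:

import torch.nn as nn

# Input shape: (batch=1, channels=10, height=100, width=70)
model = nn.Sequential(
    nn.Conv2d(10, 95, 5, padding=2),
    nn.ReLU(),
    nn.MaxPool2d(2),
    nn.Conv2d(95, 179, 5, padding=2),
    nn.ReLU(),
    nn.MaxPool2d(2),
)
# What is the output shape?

Input shape: (1, 10, 100, 70)
  -> after first Conv2d: (1, 95, 100, 70)
  -> after first MaxPool2d: (1, 95, 50, 35)
  -> after second Conv2d: (1, 179, 50, 35)
Output shape: (1, 179, 25, 17)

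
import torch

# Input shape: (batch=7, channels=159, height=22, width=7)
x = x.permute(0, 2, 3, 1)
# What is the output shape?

Input shape: (7, 159, 22, 7)
Output shape: (7, 22, 7, 159)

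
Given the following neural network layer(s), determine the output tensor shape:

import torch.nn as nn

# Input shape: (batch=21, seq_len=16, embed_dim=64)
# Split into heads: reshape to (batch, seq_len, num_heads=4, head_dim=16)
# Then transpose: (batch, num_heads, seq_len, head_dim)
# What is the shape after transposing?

Input shape: (21, 16, 64)
  -> after reshape: (21, 16, 4, 16)
Output shape: (21, 4, 16, 16)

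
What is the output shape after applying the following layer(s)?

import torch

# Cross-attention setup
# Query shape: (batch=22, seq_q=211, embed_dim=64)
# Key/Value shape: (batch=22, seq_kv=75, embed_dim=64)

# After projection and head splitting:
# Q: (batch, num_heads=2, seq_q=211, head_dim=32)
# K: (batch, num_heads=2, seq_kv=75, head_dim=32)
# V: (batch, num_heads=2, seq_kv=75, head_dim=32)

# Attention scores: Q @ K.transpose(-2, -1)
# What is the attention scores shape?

Input shape: (22, 211, 64)
Output shape: (22, 2, 211, 75)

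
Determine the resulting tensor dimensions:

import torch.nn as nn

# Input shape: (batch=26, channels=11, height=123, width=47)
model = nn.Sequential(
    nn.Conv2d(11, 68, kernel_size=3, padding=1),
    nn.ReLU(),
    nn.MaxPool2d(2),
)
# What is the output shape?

Input shape: (26, 11, 123, 47)
  -> after Conv2d: (26, 68, 123, 47)
  -> after ReLU: (26, 68, 123, 47)
Output shape: (26, 68, 61, 23)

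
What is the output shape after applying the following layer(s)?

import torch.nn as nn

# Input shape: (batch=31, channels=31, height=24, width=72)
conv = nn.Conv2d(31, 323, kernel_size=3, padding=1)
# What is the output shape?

Input shape: (31, 31, 24, 72)
Output shape: (31, 323, 24, 72)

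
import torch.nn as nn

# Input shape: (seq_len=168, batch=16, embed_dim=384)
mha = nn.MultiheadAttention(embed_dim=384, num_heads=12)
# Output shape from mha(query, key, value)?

Input shape: (168, 16, 384)
Output shape: (168, 16, 384)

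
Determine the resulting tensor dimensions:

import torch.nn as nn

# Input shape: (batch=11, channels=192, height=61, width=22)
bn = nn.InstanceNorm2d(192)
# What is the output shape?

Input shape: (11, 192, 61, 22)
Output shape: (11, 192, 61, 22)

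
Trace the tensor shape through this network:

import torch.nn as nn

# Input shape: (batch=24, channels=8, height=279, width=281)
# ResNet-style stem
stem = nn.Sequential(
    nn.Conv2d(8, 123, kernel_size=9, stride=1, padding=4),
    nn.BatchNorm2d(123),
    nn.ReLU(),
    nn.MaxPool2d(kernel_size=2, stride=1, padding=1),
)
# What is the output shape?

Input shape: (24, 8, 279, 281)
  -> after Conv2d 9x9 stride=1: (24, 123, 279, 281)
Output shape: (24, 123, 280, 282)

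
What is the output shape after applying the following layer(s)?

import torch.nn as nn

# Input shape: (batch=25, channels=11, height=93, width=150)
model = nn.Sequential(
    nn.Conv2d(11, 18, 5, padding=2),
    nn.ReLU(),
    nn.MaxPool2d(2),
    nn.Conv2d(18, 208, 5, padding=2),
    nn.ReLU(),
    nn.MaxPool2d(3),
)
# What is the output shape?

Input shape: (25, 11, 93, 150)
  -> after first Conv2d: (25, 18, 93, 150)
  -> after first MaxPool2d: (25, 18, 46, 75)
  -> after second Conv2d: (25, 208, 46, 75)
Output shape: (25, 208, 15, 25)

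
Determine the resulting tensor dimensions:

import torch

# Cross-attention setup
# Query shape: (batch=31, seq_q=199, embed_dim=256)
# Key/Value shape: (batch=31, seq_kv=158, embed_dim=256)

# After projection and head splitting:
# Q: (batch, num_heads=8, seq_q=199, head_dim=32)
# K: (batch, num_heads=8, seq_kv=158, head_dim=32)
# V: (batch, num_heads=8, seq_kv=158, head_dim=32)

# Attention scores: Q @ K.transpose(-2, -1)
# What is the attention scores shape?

Input shape: (31, 199, 256)
Output shape: (31, 8, 199, 158)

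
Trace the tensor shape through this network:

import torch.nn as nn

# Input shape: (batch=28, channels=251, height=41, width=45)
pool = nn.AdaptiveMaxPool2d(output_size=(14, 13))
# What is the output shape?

Input shape: (28, 251, 41, 45)
Output shape: (28, 251, 14, 13)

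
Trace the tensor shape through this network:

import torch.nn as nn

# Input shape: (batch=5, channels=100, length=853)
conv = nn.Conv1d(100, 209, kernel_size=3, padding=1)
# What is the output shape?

Input shape: (5, 100, 853)
Output shape: (5, 209, 853)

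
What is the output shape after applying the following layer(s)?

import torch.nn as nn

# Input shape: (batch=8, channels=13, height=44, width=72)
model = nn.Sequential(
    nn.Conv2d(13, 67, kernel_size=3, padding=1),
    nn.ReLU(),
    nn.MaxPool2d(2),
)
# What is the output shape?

Input shape: (8, 13, 44, 72)
  -> after Conv2d: (8, 67, 44, 72)
  -> after ReLU: (8, 67, 44, 72)
Output shape: (8, 67, 22, 36)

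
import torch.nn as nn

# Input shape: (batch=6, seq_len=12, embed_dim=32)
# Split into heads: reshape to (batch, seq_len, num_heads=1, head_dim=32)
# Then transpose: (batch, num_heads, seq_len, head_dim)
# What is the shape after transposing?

Input shape: (6, 12, 32)
  -> after reshape: (6, 12, 1, 32)
Output shape: (6, 1, 12, 32)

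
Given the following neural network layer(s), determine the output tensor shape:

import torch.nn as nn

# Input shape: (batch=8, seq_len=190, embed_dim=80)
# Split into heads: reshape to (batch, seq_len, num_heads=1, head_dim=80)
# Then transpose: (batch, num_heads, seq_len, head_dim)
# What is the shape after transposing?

Input shape: (8, 190, 80)
  -> after reshape: (8, 190, 1, 80)
Output shape: (8, 1, 190, 80)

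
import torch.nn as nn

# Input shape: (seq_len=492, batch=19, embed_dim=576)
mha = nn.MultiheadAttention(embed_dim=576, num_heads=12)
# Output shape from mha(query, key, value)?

Input shape: (492, 19, 576)
Output shape: (492, 19, 576)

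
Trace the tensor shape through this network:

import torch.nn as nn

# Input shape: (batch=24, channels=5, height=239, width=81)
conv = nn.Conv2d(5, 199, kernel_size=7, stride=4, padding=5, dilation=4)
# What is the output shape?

Input shape: (24, 5, 239, 81)
Output shape: (24, 199, 57, 17)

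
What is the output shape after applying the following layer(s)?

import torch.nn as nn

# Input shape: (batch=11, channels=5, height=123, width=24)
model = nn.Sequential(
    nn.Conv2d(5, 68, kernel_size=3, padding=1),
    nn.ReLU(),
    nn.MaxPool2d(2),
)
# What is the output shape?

Input shape: (11, 5, 123, 24)
  -> after Conv2d: (11, 68, 123, 24)
  -> after ReLU: (11, 68, 123, 24)
Output shape: (11, 68, 61, 12)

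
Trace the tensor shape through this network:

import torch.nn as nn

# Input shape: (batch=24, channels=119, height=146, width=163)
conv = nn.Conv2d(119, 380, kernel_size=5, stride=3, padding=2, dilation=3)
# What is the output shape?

Input shape: (24, 119, 146, 163)
Output shape: (24, 380, 46, 52)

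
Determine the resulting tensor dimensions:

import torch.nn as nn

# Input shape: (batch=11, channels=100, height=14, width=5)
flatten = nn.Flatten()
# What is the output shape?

Input shape: (11, 100, 14, 5)
Output shape: (11, 7000)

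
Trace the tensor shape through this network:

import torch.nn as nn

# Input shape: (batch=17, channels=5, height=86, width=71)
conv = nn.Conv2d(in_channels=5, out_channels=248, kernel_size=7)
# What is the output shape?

Input shape: (17, 5, 86, 71)
Output shape: (17, 248, 80, 65)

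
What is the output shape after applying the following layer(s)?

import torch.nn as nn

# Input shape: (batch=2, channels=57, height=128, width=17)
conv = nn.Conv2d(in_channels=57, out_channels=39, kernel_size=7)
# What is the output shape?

Input shape: (2, 57, 128, 17)
Output shape: (2, 39, 122, 11)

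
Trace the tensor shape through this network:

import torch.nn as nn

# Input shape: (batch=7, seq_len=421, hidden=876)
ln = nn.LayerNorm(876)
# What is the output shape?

Input shape: (7, 421, 876)
Output shape: (7, 421, 876)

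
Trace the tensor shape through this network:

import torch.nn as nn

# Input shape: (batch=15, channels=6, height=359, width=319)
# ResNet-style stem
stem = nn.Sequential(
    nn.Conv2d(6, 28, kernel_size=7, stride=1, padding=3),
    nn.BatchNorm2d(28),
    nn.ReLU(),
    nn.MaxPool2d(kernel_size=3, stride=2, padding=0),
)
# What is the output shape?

Input shape: (15, 6, 359, 319)
  -> after Conv2d 7x7 stride=1: (15, 28, 359, 319)
Output shape: (15, 28, 179, 159)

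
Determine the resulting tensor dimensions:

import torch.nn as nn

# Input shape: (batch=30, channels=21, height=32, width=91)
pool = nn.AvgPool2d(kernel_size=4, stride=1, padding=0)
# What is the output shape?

Input shape: (30, 21, 32, 91)
Output shape: (30, 21, 29, 88)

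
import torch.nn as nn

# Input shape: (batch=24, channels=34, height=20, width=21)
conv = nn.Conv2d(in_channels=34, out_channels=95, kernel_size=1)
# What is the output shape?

Input shape: (24, 34, 20, 21)
Output shape: (24, 95, 20, 21)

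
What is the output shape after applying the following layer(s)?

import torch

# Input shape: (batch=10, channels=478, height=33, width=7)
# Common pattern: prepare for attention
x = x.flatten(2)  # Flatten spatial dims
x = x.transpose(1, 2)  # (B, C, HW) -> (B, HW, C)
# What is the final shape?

Input shape: (10, 478, 33, 7)
  -> after flatten(2): (10, 478, 231)
Output shape: (10, 231, 478)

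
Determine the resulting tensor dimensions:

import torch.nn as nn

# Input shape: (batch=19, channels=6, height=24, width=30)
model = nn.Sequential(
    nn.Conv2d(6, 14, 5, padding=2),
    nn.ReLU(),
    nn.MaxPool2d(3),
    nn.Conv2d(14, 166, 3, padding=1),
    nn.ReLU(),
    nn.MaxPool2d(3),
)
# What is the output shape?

Input shape: (19, 6, 24, 30)
  -> after first Conv2d: (19, 14, 24, 30)
  -> after first MaxPool2d: (19, 14, 8, 10)
  -> after second Conv2d: (19, 166, 8, 10)
Output shape: (19, 166, 2, 3)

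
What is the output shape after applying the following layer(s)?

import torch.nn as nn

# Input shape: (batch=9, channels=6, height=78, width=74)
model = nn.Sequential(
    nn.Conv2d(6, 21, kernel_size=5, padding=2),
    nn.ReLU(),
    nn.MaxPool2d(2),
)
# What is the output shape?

Input shape: (9, 6, 78, 74)
  -> after Conv2d: (9, 21, 78, 74)
  -> after ReLU: (9, 21, 78, 74)
Output shape: (9, 21, 39, 37)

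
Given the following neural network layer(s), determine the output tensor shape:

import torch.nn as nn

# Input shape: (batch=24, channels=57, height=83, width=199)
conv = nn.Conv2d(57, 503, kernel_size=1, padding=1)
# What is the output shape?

Input shape: (24, 57, 83, 199)
Output shape: (24, 503, 85, 201)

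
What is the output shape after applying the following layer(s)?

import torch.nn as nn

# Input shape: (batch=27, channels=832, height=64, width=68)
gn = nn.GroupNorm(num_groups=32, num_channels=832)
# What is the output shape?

Input shape: (27, 832, 64, 68)
Output shape: (27, 832, 64, 68)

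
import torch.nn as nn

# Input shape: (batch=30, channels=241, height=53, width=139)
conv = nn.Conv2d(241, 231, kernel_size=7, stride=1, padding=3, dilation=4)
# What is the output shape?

Input shape: (30, 241, 53, 139)
Output shape: (30, 231, 35, 121)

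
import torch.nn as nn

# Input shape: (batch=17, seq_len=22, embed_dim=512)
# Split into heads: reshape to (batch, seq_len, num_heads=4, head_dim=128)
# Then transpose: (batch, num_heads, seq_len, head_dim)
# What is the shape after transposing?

Input shape: (17, 22, 512)
  -> after reshape: (17, 22, 4, 128)
Output shape: (17, 4, 22, 128)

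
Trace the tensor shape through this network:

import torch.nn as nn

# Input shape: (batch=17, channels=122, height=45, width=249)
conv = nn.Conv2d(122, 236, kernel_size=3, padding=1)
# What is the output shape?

Input shape: (17, 122, 45, 249)
Output shape: (17, 236, 45, 249)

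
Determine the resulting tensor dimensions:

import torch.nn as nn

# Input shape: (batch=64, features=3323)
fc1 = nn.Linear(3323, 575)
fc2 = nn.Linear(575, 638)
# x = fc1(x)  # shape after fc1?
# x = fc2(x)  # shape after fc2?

Input shape: (64, 3323)
  -> after fc1: (64, 575)
Output shape: (64, 638)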